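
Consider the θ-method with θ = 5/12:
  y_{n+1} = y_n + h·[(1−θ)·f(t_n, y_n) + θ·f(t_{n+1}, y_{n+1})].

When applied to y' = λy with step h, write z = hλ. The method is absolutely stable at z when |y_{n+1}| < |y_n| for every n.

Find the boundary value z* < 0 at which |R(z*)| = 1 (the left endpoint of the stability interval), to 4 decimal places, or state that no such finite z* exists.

With y'=λy (z=hλ):
  y_{n+1} = y_n + z·[7/12·y_n + 5/12·y_{n+1}] ⇒ (1 − 5/12z)y_{n+1} = (1 + 7/12z)y_n
  R(z) = (1 + 7/12z)/(1 − 5/12z).

Boundary: |R(x)|=1, x<0.
x=-0.91: |R|=0.3402
R=−1: 1+7/12x = −1+5/12x ⇒ -1/6x=2 ⇒ x=2/(-1/6)=-12.0000
Confirm numerically:
  x=-10.863: |R|=0.96571 <1
  x=-9.678: |R|=0.92310 <1
  x=-8.450: |R|=0.86912 <1
  x=-6.508: |R|=0.75339 <1
  x=-12.561: |R|=1.01500 >1
  x=-12.492: |R|=1.01322 >1
  x=-12.443: |R|=1.01194 >1
Interval (-12.0000, 0).

z* = -12.0000.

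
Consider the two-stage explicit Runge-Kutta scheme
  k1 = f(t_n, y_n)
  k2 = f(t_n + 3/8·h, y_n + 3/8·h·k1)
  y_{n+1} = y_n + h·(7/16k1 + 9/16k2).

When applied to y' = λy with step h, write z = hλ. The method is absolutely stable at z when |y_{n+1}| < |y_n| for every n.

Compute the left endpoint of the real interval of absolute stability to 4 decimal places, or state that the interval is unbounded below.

left endpoint -4.7407.

With y'=λy (z=hλ):
  k1=λy_n ⇒ h·k1=z·y_n;  k2=λ(1+3/8z)y_n ⇒ h·k2=z(1+3/8z)y_n
  y_{n+1}/y_n = 1 + 7/16z + 9/16z(1+3/8z) = 1 + z + 27/128z²
  so R(z) = 1 + z + 27/128z².

Boundary: |R(x)|=1, x<0.
x=-0.36: |R|=0.6673
R=1: x+27/128x²=0 ⇒ x=−128/27=-4.7407; min R=1−1/(4·27/128)=-0.1852>−1
Confirm numerically:
  x=-4.634: |R|=0.89566 <1
  x=-4.313: |R|=0.61085 <1
  x=-2.841: |R|=0.13846 <1
  x=-2.481: |R|=0.18260 <1
  x=-5.311: |R|=1.63886 >1
  x=-4.830: |R|=1.09094 >1
  x=-4.789: |R|=1.04875 >1
So |R|<1 on (-4.7407, 0).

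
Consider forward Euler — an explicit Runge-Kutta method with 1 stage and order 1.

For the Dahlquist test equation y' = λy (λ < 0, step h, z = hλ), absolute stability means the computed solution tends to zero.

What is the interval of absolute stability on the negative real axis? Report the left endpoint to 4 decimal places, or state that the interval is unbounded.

With y'=λy (z=hλ):
  order 1, 1-stage ⇒ R(z)=1+z
  (e.g. R(-1.09)=-0.09000, |R|=0.09000)

Boundary: |R(x)|=1, x<0.
x=-1.09: |R|=0.0900
|R(-2.4)|=1.4000 |R(-2.15)|=1.1500 |R(-0.85)|=0.1500
Bisect:
  x_lo=-2.5680 |R|=1.5680  x_hi=-0.1354 |R|=0.8646
  mid=-1.35169 |R|=0.35169 →hi
  mid=-1.95982 |R|=0.95982 →hi
  mid=-2.26389 |R|=1.26389 →lo
  mid=-2.11185 |R|=1.11185 →lo
  mid=-2.03584 |R|=1.03584 →lo
  mid=-1.99783 |R|=0.99783 →hi
  mid=-2.01683 |R|=1.01683 →lo
  mid=-2.00733 |R|=1.00733 →lo
  mid=-2.00258 |R|=1.00258 →lo
  ...
  [-2.00005,-1.99991] ⇒ x*=-2.0000
Stable set (-2.0000, 0).

z∈(-2.0000,0).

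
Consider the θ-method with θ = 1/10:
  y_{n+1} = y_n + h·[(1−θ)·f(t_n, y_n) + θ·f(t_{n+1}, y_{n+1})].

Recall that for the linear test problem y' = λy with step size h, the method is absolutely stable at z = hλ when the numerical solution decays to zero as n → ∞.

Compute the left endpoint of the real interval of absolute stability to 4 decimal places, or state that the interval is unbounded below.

Test eqn y'=λy, z=hλ:
  y_{n+1} = y_n + z·[9/10·y_n + 1/10·y_{n+1}] ⇒ (1 − 1/10z)y_{n+1} = (1 + 9/10z)y_n
  so R(z) = (1 + 9/10z)/(1 − 1/10z).

Need |R(x)|<1, x<0.
x=-0.45: |R|=0.5694
R=−1: 1+9/10x = −1+1/10x ⇒ -4/5x=2 ⇒ x=2/(-4/5)=-2.5000
Confirm numerically:
  x=-2.424: |R|=0.95106 <1
  x=-2.103: |R|=0.73759 <1
  x=-1.420: |R|=0.24343 <1
  x=-2.913: |R|=1.25587 >1
  x=-2.625: |R|=1.07921 >1
  x=-2.606: |R|=1.06727 >1
Interval (-2.5000, 0).

z* = -2.5000.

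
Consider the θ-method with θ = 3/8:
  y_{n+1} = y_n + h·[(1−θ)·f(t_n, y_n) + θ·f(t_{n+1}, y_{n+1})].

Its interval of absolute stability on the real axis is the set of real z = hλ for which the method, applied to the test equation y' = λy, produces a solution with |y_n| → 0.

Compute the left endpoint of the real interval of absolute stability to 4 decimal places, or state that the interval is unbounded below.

Set f=λy, z=hλ:
  y_{n+1} = y_n + z·[5/8·y_n + 3/8·y_{n+1}] ⇒ (1 − 3/8z)y_{n+1} = (1 + 5/8z)y_n
  R(z) = (1 + 5/8z)/(1 − 3/8z).

Boundary: |R(x)|=1, x<0.
x=-1.14: |R|=0.2014
R=−1: 1+5/8x = −1+3/8x ⇒ -1/4x=2 ⇒ x=2/(-1/4)=-8.0000
Confirm numerically:
  x=-7.956: |R|=0.99724 <1
  x=-7.080: |R|=0.93707 <1
  x=-6.361: |R|=0.87896 <1
  x=-5.603: |R|=0.80676 <1
  x=-8.473: |R|=1.02831 >1
  x=-8.385: |R|=1.02322 >1
  x=-8.091: |R|=1.00564 >1
Stable set (-8.0000, 0).

z* = -8.0000.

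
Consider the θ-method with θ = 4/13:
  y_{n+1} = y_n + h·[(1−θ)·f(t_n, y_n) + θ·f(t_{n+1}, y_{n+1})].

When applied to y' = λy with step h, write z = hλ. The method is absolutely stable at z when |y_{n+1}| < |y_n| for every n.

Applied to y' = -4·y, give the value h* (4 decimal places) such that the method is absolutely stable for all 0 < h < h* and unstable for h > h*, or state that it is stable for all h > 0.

On y'=λy, z=hλ:
  y_{n+1} = y_n + z·[9/13·y_n + 4/13·y_{n+1}] ⇒ (1 − 4/13z)y_{n+1} = (1 + 9/13z)y_n
  so R(z) = (1 + 9/13z)/(1 − 4/13z).

Solve |R(x)|<1 on ℝ⁻.
x=-0.89: |R|=0.3013
R=−1: 1+9/13x = −1+4/13x ⇒ -5/13x=2 ⇒ x=2/(-5/13)=-5.2000
Confirm numerically:
  x=-5.034: |R|=0.97495 <1
  x=-4.727: |R|=0.92588 <1
  x=-2.922: |R|=0.53864 <1
  x=-2.318: |R|=0.35300 <1
  x=-5.762: |R|=1.07795 >1
  x=-5.313: |R|=1.01650 >1
Stable set (-5.2000, 0).

(-5.2000,0); λ=-4 ⇒ h* = (26/5)/4 = 1.3000.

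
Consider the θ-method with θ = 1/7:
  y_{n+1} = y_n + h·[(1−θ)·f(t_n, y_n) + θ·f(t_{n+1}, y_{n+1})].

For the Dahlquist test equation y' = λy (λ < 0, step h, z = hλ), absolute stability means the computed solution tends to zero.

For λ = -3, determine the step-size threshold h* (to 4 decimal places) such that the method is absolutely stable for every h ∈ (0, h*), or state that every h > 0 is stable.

(-2.8000,0); λ=-3 ⇒ h* = (14/5)/3 = 0.9333.

On y'=λy, z=hλ:
  y_{n+1} = y_n + z·[6/7·y_n + 1/7·y_{n+1}] ⇒ (1 − 1/7z)y_{n+1} = (1 + 6/7z)y_n
  so R(z) = (1 + 6/7z)/(1 − 1/7z).

Boundary: |R(x)|=1, x<0.
x=-0.73: |R|=0.3389
R=−1: 1+6/7x = −1+1/7x ⇒ -5/7x=2 ⇒ x=2/(-5/7)=-2.8000
Confirm numerically:
  x=-1.626: |R|=0.31950 <1
  x=-1.442: |R|=0.19569 <1
  x=-1.244: |R|=0.05628 <1
  x=-1.130: |R|=0.02706 <1
  x=-3.198: |R|=1.19514 >1
  x=-3.124: |R|=1.16002 >1
So |R|<1 on (-2.8000, 0).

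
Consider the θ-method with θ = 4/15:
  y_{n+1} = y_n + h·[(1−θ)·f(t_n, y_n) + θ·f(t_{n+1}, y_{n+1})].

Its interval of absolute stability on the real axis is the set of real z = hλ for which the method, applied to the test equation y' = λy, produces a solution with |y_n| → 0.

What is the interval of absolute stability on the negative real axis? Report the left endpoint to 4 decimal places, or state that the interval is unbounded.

(-4.2857, 0).

On y'=λy, z=hλ:
  y_{n+1} = y_n + z·[11/15·y_n + 4/15·y_{n+1}] ⇒ (1 − 4/15z)y_{n+1} = (1 + 11/15z)y_n
  Hence R(z) = (1 + 11/15z)/(1 − 4/15z).

Solve |R(x)|<1 on ℝ⁻.
x=-1.01: |R|=0.2043
R=−1: 1+11/15x = −1+4/15x ⇒ -7/15x=2 ⇒ x=2/(-7/15)=-4.2857
Confirm numerically:
  x=-4.113: |R|=0.96156 <1
  x=-2.624: |R|=0.54377 <1
  x=-2.567: |R|=0.52386 <1
  x=-4.883: |R|=1.12108 >1
  x=-4.434: |R|=1.03171 >1
  x=-4.370: |R|=1.01817 >1
Interval (-4.2857, 0).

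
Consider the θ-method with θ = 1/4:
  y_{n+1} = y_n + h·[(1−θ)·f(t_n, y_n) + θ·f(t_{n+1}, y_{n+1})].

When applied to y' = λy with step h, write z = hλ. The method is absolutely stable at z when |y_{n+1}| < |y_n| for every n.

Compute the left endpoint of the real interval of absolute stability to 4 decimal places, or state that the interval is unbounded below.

z* = -4.0000.

Test eqn y'=λy, z=hλ:
  y_{n+1} = y_n + z·[3/4·y_n + 1/4·y_{n+1}] ⇒ (1 − 1/4z)y_{n+1} = (1 + 3/4z)y_n
  R(z) = (1 + 3/4z)/(1 − 1/4z).

Boundary: |R(x)|=1, x<0.
x=-0.49: |R|=0.5635
R=−1: 1+3/4x = −1+1/4x ⇒ -1/2x=2 ⇒ x=2/(-1/2)=-4.0000
Confirm numerically:
  x=-3.293: |R|=0.80612 <1
  x=-2.198: |R|=0.41852 <1
  x=-1.816: |R|=0.24897 <1
  x=-1.623: |R|=0.15454 <1
  x=-4.579: |R|=1.13498 >1
  x=-4.244: |R|=1.05919 >1
Stable set (-4.0000, 0).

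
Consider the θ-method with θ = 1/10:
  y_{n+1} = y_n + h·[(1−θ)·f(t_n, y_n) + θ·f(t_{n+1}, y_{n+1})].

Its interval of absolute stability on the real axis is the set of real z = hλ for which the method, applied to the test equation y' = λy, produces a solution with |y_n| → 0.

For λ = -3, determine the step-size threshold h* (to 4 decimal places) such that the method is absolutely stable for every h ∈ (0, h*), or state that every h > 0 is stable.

Test eqn y'=λy, z=hλ:
  y_{n+1} = y_n + z·[9/10·y_n + 1/10·y_{n+1}] ⇒ (1 − 1/10z)y_{n+1} = (1 + 9/10z)y_n
  Hence R(z) = (1 + 9/10z)/(1 − 1/10z).

Find x<0 with |R(x)|<1.
x=-0.82: |R|=0.2421
R=−1: 1+9/10x = −1+1/10x ⇒ -4/5x=2 ⇒ x=2/(-4/5)=-2.5000
Confirm numerically:
  x=-2.171: |R|=0.78375 <1
  x=-1.811: |R|=0.53332 <1
  x=-1.643: |R|=0.41115 <1
  x=-3.085: |R|=1.35766 >1
  x=-3.027: |R|=1.32364 >1
  x=-2.672: |R|=1.10859 >1
Stable set (-2.5000, 0).

(-2.5000,0); λ=-3 ⇒ h* = (5/2)/3 = 0.8333.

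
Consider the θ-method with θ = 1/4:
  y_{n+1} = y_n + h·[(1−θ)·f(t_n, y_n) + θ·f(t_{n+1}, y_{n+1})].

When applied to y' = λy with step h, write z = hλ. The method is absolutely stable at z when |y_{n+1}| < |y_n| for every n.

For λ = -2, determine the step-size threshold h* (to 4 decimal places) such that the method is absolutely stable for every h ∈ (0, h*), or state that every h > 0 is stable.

With y'=λy (z=hλ):
  y_{n+1} = y_n + z·[3/4·y_n + 1/4·y_{n+1}] ⇒ (1 − 1/4z)y_{n+1} = (1 + 3/4z)y_n
  ⇒ R(z) = (1 + 3/4z)/(1 − 1/4z).

Find x<0 with |R(x)|<1.
x=-0.64: |R|=0.4483
R=−1: 1+3/4x = −1+1/4x ⇒ -1/2x=2 ⇒ x=2/(-1/2)=-4.0000
Confirm numerically:
  x=-2.767: |R|=0.63558 <1
  x=-2.647: |R|=0.59290 <1
  x=-1.836: |R|=0.25840 <1
  x=-4.499: |R|=1.11743 >1
  x=-4.476: |R|=1.11232 >1
Stable set (-4.0000, 0).

(-4.0000,0); λ=-2 ⇒ h* = (4)/2 = 2.0000.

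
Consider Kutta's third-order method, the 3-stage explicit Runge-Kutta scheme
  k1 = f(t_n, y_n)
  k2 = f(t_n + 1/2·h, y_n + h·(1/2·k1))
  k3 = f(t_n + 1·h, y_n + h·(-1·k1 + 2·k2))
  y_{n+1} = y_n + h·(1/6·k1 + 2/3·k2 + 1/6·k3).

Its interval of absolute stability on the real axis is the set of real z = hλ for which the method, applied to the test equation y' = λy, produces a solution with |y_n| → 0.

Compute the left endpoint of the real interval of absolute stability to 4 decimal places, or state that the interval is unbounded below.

z* = -2.5127.

Set f=λy, z=hλ:
  order 3, 3-stage ⇒ R(z)=1+z+z^2/2+z^3/6
  (e.g. R(-1.4)=0.12267, |R|=0.12267)

Find x<0 with |R(x)|<1.
x=-1.4: |R|=0.1227
|R(-2.58)|=1.1141 |R(-2.02)|=0.3535 |R(-1.39)|=0.1284
Bisect:
  x_lo=-3.2423 |R|=2.6667  x_hi=-0.3375 |R|=0.7130
  mid=-1.78989 |R|=0.14375 →hi
  mid=-2.51608 |R|=1.00549 →lo
  mid=-2.15299 |R|=0.49862 →hi
  mid=-2.33453 |R|=0.73006 →hi
  mid=-2.42531 |R|=0.86191 →hi
  mid=-2.47069 |R|=0.93218 →hi
  mid=-2.49339 |R|=0.96845 →hi
  mid=-2.50473 |R|=0.98688 →hi
  ...
  [-2.51289,-2.51271] ⇒ x*=-2.5127
Interval (-2.5127, 0).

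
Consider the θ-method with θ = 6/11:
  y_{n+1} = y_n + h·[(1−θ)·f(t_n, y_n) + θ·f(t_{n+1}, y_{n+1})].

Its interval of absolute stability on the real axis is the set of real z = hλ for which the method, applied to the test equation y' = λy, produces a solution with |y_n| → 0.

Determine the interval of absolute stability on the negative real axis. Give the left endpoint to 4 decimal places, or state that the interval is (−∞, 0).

Set f=λy, z=hλ:
  y_{n+1} = y_n + z·[5/11·y_n + 6/11·y_{n+1}] ⇒ (1 − 6/11z)y_{n+1} = (1 + 5/11z)y_n
  R(z) = (1 + 5/11z)/(1 − 6/11z).

Boundary: |R(x)|=1, x<0.
x=-1.07: |R|=0.3243
x=-2: |R|=0.0435
x=-10: |R|=0.5493
x=-100: |R|=0.8003
θ=6/11≥1/2 ⇒ |1+5/11x|<|1−6/11x| ∀x<0 ⇒ unbounded interval.

interval (−∞, 0).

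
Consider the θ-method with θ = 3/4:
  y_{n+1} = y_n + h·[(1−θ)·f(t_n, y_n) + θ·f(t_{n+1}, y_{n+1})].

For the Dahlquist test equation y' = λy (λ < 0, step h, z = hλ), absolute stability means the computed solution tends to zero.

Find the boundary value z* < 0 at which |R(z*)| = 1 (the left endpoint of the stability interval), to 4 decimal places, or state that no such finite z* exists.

On y'=λy, z=hλ:
  y_{n+1} = y_n + z·[1/4·y_n + 3/4·y_{n+1}] ⇒ (1 − 3/4z)y_{n+1} = (1 + 1/4z)y_n
  R(z) = (1 + 1/4z)/(1 − 3/4z).

Find x<0 with |R(x)|<1.
x=-0.59: |R|=0.5910
x=-2: |R|=0.2000
x=-10: |R|=0.1765
x=-100: |R|=0.3158
θ=3/4≥1/2 ⇒ |1+1/4x|<|1−3/4x| ∀x<0 ⇒ interval (−∞,0).

interval (−∞, 0).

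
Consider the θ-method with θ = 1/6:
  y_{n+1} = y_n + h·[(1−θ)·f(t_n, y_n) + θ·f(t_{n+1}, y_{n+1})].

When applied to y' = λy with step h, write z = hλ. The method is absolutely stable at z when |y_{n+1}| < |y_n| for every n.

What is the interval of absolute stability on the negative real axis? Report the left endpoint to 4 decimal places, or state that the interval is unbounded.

z∈(-3.0000,0).

With y'=λy (z=hλ):
  y_{n+1} = y_n + z·[5/6·y_n + 1/6·y_{n+1}] ⇒ (1 − 1/6z)y_{n+1} = (1 + 5/6z)y_n
  so R(z) = (1 + 5/6z)/(1 − 1/6z).

Find x<0 with |R(x)|<1.
x=-0.38: |R|=0.6426
R=−1: 1+5/6x = −1+1/6x ⇒ -2/3x=2 ⇒ x=2/(-2/3)=-3.0000
Confirm numerically:
  x=-2.794: |R|=0.90630 <1
  x=-2.785: |R|=0.90211 <1
  x=-2.373: |R|=0.70047 <1
  x=-3.586: |R|=1.24452 >1
  x=-3.337: |R|=1.14437 >1
  x=-3.111: |R|=1.04873 >1
Stable set (-3.0000, 0).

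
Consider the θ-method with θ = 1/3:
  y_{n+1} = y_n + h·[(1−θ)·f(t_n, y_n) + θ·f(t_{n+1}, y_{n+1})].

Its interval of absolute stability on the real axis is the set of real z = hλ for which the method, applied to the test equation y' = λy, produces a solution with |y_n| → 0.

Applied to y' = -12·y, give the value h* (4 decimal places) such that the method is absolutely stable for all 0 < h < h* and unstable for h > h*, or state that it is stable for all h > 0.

Set f=λy, z=hλ:
  y_{n+1} = y_n + z·[2/3·y_n + 1/3·y_{n+1}] ⇒ (1 − 1/3z)y_{n+1} = (1 + 2/3z)y_n
  R(z) = (1 + 2/3z)/(1 − 1/3z).

Solve |R(x)|<1 on ℝ⁻.
x=-1.03: |R|=0.2333
R=−1: 1+2/3x = −1+1/3x ⇒ -1/3x=2 ⇒ x=2/(-1/3)=-6.0000
Confirm numerically:
  x=-3.856: |R|=0.68728 <1
  x=-2.535: |R|=0.37398 <1
  x=-2.513: |R|=0.36750 <1
  x=-6.451: |R|=1.04772 >1
  x=-6.249: |R|=1.02692 >1
Interval (-6.0000, 0).

(-6.0000,0); λ=-12 ⇒ h* = (6)/12 = 0.5000.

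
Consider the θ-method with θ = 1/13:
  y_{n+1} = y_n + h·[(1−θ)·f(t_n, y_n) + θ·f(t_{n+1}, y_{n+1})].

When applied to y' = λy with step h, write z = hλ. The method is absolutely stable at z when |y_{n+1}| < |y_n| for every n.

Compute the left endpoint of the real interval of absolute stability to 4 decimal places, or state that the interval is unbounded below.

left endpoint -2.3636.

With y'=λy (z=hλ):
  y_{n+1} = y_n + z·[12/13·y_n + 1/13·y_{n+1}] ⇒ (1 − 1/13z)y_{n+1} = (1 + 12/13z)y_n
  so R(z) = (1 + 12/13z)/(1 − 1/13z).

Find x<0 with |R(x)|<1.
x=-0.87: |R|=0.1846
R=−1: 1+12/13x = −1+1/13x ⇒ -11/13x=2 ⇒ x=2/(-11/13)=-2.3636
Confirm numerically:
  x=-2.203: |R|=0.88377 <1
  x=-1.978: |R|=0.71678 <1
  x=-1.945: |R|=0.69187 <1
  x=-2.804: |R|=1.30650 >1
  x=-2.596: |R|=1.16389 >1
So |R|<1 on (-2.3636, 0).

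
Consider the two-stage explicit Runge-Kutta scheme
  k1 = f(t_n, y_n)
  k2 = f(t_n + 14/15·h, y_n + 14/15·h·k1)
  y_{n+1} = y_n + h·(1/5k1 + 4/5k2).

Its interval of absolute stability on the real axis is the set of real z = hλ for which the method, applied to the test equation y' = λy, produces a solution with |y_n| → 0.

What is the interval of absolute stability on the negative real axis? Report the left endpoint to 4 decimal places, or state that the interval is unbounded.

Set f=λy, z=hλ:
  k1=λy_n ⇒ h·k1=z·y_n;  k2=λ(1+14/15z)y_n ⇒ h·k2=z(1+14/15z)y_n
  y_{n+1}/y_n = 1 + 1/5z + 4/5z(1+14/15z) = 1 + z + 56/75z²
  Hence R(z) = 1 + z + 56/75z².

Need |R(x)|<1, x<0.
x=-0.86: |R|=0.6922
R=1: x+56/75x²=0 ⇒ x=−75/56=-1.3393; min R=1−1/(4·56/75)=0.6652>−1
Confirm numerically:
  x=-1.224: |R|=0.89464 <1
  x=-1.118: |R|=0.81528 <1
  x=-0.737: |R|=0.66857 <1
  x=-1.640: |R|=1.36823 >1
  x=-1.580: |R|=1.28398 >1
Stable set (-1.3393, 0).

z∈(-1.3393,0).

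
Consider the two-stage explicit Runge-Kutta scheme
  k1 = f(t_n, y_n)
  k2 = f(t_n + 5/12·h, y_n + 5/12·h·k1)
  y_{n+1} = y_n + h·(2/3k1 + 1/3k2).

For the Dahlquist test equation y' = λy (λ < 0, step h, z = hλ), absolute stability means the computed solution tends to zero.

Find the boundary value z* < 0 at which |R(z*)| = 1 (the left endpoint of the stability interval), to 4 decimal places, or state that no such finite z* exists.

Set f=λy, z=hλ:
  k1=λy_n ⇒ h·k1=z·y_n;  k2=λ(1+5/12z)y_n ⇒ h·k2=z(1+5/12z)y_n
  y_{n+1}/y_n = 1 + 2/3z + 1/3z(1+5/12z) = 1 + z + 5/36z²
  ⇒ R(z) = 1 + z + 5/36z².

Boundary: |R(x)|=1, x<0.
x=-1.64: |R|=0.2664
R=1: x+5/36x²=0 ⇒ x=−36/5=-7.2000; min R=1−1/(4·5/36)=-0.8000>−1
Confirm numerically:
  x=-6.575: |R|=0.42925 <1
  x=-3.081: |R|=0.76259 <1
  x=-2.889: |R|=0.72979 <1
  x=-7.633: |R|=1.45904 >1
  x=-7.440: |R|=1.24800 >1
  x=-7.226: |R|=1.02609 >1
Interval (-7.2000, 0).

left endpoint -7.2000.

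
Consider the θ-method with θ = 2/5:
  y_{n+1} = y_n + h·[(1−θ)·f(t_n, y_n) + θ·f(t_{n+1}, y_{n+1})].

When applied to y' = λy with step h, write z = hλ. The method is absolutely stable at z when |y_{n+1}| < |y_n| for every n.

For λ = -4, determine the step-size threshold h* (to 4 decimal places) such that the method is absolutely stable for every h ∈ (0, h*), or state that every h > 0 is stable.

(-10.0000,0); λ=-4 ⇒ h* = (10)/4 = 2.5000.

Test eqn y'=λy, z=hλ:
  y_{n+1} = y_n + z·[3/5·y_n + 2/5·y_{n+1}] ⇒ (1 − 2/5z)y_{n+1} = (1 + 3/5z)y_n
  R(z) = (1 + 3/5z)/(1 − 2/5z).

Boundary: |R(x)|=1, x<0.
x=-0.35: |R|=0.6930
R=−1: 1+3/5x = −1+2/5x ⇒ -1/5x=2 ⇒ x=2/(-1/5)=-10.0000
Confirm numerically:
  x=-9.699: |R|=0.98766 <1
  x=-8.314: |R|=0.92205 <1
  x=-7.076: |R|=0.84733 <1
  x=-10.224: |R|=1.00880 >1
  x=-10.139: |R|=1.00550 >1
Interval (-10.0000, 0).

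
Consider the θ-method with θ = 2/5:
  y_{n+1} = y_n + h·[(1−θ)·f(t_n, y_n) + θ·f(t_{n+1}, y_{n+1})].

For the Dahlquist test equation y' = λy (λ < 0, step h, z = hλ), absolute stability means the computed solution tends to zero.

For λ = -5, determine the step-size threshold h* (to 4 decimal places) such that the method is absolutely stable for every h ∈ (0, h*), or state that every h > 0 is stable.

(-10.0000,0); λ=-5 ⇒ h* = (10)/5 = 2.0000.

On y'=λy, z=hλ:
  y_{n+1} = y_n + z·[3/5·y_n + 2/5·y_{n+1}] ⇒ (1 − 2/5z)y_{n+1} = (1 + 3/5z)y_n
  Hence R(z) = (1 + 3/5z)/(1 − 2/5z).

Solve |R(x)|<1 on ℝ⁻.
x=-0.4: |R|=0.6552
R=−1: 1+3/5x = −1+2/5x ⇒ -1/5x=2 ⇒ x=2/(-1/5)=-10.0000
Confirm numerically:
  x=-9.506: |R|=0.97943 <1
  x=-7.720: |R|=0.88845 <1
  x=-5.698: |R|=0.73762 <1
  x=-10.227: |R|=1.00892 >1
  x=-10.174: |R|=1.00686 >1
Stable set (-10.0000, 0).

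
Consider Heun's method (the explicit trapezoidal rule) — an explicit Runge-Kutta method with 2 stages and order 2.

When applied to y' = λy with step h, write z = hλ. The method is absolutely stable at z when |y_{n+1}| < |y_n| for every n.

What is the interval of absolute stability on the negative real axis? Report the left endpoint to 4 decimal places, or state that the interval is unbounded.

(-2.0000, 0).

With y'=λy (z=hλ):
  order 2, 2-stage ⇒ R(z)=1+z+z^2/2
  (e.g. R(-0.88)=0.50720, |R|=0.50720)

Find x<0 with |R(x)|<1.
x=-0.88: |R|=0.5072
|R(-2.2)|=1.2200 |R(-1.7)|=0.7450 |R(-1.51)|=0.6300
Bisect:
  x_lo=-2.6730 |R|=1.8994  x_hi=-0.1110 |R|=0.8952
  mid=-1.39197 |R|=0.57682 →hi
  mid=-2.03246 |R|=1.03299 →lo
  mid=-1.71222 |R|=0.75363 →hi
  mid=-1.87234 |R|=0.88049 →hi
  mid=-1.95240 |R|=0.95353 →hi
  mid=-1.99243 |R|=0.99246 →hi
  mid=-2.01245 |R|=1.01253 →lo
  mid=-2.00244 |R|=1.00244 →lo
  ...
  [-2.00010,-1.99994] ⇒ x*=-2.0000
So |R|<1 on (-2.0000, 0).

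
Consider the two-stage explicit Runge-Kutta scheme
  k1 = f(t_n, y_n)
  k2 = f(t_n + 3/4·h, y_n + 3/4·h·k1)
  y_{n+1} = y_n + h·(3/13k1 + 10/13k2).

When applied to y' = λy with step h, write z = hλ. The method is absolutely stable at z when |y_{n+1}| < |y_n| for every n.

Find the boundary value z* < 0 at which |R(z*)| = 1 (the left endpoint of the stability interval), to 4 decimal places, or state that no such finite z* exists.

On y'=λy, z=hλ:
  k1=λy_n ⇒ h·k1=z·y_n;  k2=λ(1+3/4z)y_n ⇒ h·k2=z(1+3/4z)y_n
  y_{n+1}/y_n = 1 + 3/13z + 10/13z(1+3/4z) = 1 + z + 15/26z²
  so R(z) = 1 + z + 15/26z².

Solve |R(x)|<1 on ℝ⁻.
x=-0.34: |R|=0.7267
R=1: x+15/26x²=0 ⇒ x=−26/15=-1.7333; min R=1−1/(4·15/26)=0.5667>−1
Confirm numerically:
  x=-1.576: |R|=0.85695 <1
  x=-1.362: |R|=0.70822 <1
  x=-1.135: |R|=0.60821 <1
  x=-2.310: |R|=1.76852 >1
  x=-1.785: |R|=1.05321 >1
So |R|<1 on (-1.7333, 0).

left endpoint -1.7333.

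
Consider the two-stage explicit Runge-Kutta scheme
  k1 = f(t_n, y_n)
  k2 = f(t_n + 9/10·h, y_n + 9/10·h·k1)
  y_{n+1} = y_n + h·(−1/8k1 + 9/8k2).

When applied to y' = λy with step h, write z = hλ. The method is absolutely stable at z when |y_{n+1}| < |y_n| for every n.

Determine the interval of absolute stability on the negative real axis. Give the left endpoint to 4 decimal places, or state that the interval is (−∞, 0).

(-0.9877, 0).

On y'=λy, z=hλ:
  k1=λy_n ⇒ h·k1=z·y_n;  k2=λ(1+9/10z)y_n ⇒ h·k2=z(1+9/10z)y_n
  y_{n+1}/y_n = 1 − 1/8z + 9/8z(1+9/10z) = 1 + z + 81/80z²
  R(z) = 1 + z + 81/80z².

Boundary: |R(x)|=1, x<0.
x=-1.29: |R|=1.3949
R=1: x+81/80x²=0 ⇒ x=−80/81=-0.9877; min R=1−1/(4·81/80)=0.7531>−1
Confirm numerically:
  x=-0.950: |R|=0.96378 <1
  x=-0.863: |R|=0.89108 <1
  x=-0.633: |R|=0.77270 <1
  x=-1.437: |R|=1.65378 >1
  x=-1.305: |R|=1.41931 >1
  x=-1.156: |R|=1.19704 >1
Interval (-0.9877, 0).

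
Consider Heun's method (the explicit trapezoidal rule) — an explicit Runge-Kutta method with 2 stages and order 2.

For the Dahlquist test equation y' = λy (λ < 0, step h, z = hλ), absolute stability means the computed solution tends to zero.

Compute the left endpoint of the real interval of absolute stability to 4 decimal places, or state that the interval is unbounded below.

z* = -2.0000.

Set f=λy, z=hλ:
  order 2, 2-stage ⇒ R(z)=1+z+z^2/2
  (e.g. R(-0.31)=0.73805, |R|=0.73805)

Solve |R(x)|<1 on ℝ⁻.
x=-0.31: |R|=0.7380
|R(-2.13)|=1.1384 |R(-1.82)|=0.8362 |R(-0.83)|=0.5145
Bisect:
  x_lo=-2.4624 |R|=1.5693  x_hi=-0.3410 |R|=0.7171
  mid=-1.40173 |R|=0.58069 →hi
  mid=-1.93208 |R|=0.93438 →hi
  mid=-2.19725 |R|=1.21670 →lo
  mid=-2.06466 |R|=1.06675 →lo
  mid=-1.99837 |R|=0.99837 →hi
  mid=-2.03152 |R|=1.03201 →lo
  mid=-2.01494 |R|=1.01505 →lo
  mid=-2.00666 |R|=1.00668 →lo
  ...
  [-2.00005,-1.99992] ⇒ x*=-2.0000
Stable set (-2.0000, 0).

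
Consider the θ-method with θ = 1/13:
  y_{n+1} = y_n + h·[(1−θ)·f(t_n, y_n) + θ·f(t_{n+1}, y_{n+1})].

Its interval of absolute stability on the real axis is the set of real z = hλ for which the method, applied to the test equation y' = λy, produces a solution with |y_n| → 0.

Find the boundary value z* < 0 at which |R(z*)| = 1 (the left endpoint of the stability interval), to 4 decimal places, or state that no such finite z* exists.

left endpoint -2.3636.

Test eqn y'=λy, z=hλ:
  y_{n+1} = y_n + z·[12/13·y_n + 1/13·y_{n+1}] ⇒ (1 − 1/13z)y_{n+1} = (1 + 12/13z)y_n
  R(z) = (1 + 12/13z)/(1 − 1/13z).

Find x<0 with |R(x)|<1.
x=-0.8: |R|=0.2464
R=−1: 1+12/13x = −1+1/13x ⇒ -11/13x=2 ⇒ x=2/(-11/13)=-2.3636
Confirm numerically:
  x=-1.761: |R|=0.55091 <1
  x=-1.224: |R|=0.11867 <1
  x=-1.156: |R|=0.06160 <1
  x=-1.069: |R|=0.01223 <1
  x=-2.772: |R|=1.28481 >1
  x=-2.514: |R|=1.10661 >1
  x=-2.495: |R|=1.09326 >1
Stable set (-2.3636, 0).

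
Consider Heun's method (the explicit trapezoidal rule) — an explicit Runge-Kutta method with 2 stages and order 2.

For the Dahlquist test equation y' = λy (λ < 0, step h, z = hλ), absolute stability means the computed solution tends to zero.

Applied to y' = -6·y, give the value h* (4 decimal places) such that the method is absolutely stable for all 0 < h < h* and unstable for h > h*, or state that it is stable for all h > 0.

On y'=λy, z=hλ:
  order 2, 2-stage ⇒ R(z)=1+z+z^2/2
  (e.g. R(-0.85)=0.51125, |R|=0.51125)

Need |R(x)|<1, x<0.
x=-0.85: |R|=0.5112
|R(-1.83)|=0.8445 |R(-1)|=0.5000 |R(-0.86)|=0.5098
Bisect:
  x_lo=-2.6384 |R|=1.8421  x_hi=-0.1709 |R|=0.8437
  mid=-1.40462 |R|=0.58186 →hi
  mid=-2.02149 |R|=1.02172 →lo
  mid=-1.71306 |R|=0.75423 →hi
  mid=-1.86727 |R|=0.87608 →hi
  mid=-1.94438 |R|=0.94593 →hi
  mid=-1.98294 |R|=0.98308 →hi
  mid=-2.00221 |R|=1.00222 →lo
  ...
  [-2.00011,-1.99996] ⇒ x*=-2.0000
So |R|<1 on (-2.0000, 0).

(-2.0000,0); λ=-6 ⇒ h* = 0.3333.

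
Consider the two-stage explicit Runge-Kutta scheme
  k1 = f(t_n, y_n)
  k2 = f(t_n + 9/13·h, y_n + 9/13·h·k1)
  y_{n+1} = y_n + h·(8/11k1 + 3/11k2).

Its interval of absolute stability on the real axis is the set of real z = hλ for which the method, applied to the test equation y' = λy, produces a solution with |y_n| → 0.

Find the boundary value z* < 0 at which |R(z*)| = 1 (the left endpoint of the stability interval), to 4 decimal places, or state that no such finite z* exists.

Test eqn y'=λy, z=hλ:
  k1=λy_n ⇒ h·k1=z·y_n;  k2=λ(1+9/13z)y_n ⇒ h·k2=z(1+9/13z)y_n
  y_{n+1}/y_n = 1 + 8/11z + 3/11z(1+9/13z) = 1 + z + 27/143z²
  ⇒ R(z) = 1 + z + 27/143z².

Solve |R(x)|<1 on ℝ⁻.
x=-0.5: |R|=0.5472
R=1: x+27/143x²=0 ⇒ x=−143/27=-5.2963; min R=1−1/(4·27/143)=-0.3241>−1
Confirm numerically:
  x=-4.111: |R|=0.07997 <1
  x=-3.894: |R|=0.03101 <1
  x=-2.215: |R|=0.28865 <1
  x=-5.787: |R|=1.53617 >1
  x=-5.731: |R|=1.47038 >1
  x=-5.418: |R|=1.12450 >1
Interval (-5.2963, 0).

z* = -5.2963.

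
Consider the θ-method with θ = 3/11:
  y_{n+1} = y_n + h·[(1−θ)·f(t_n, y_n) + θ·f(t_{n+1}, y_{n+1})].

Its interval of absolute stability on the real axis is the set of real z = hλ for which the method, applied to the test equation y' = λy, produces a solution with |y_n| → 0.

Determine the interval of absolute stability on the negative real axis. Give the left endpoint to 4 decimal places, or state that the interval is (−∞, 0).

(-4.4000, 0).

On y'=λy, z=hλ:
  y_{n+1} = y_n + z·[8/11·y_n + 3/11·y_{n+1}] ⇒ (1 − 3/11z)y_{n+1} = (1 + 8/11z)y_n
  so R(z) = (1 + 8/11z)/(1 − 3/11z).

Find x<0 with |R(x)|<1.
x=-0.78: |R|=0.3568
R=−1: 1+8/11x = −1+3/11x ⇒ -5/11x=2 ⇒ x=2/(-5/11)=-4.4000
Confirm numerically:
  x=-4.268: |R|=0.97227 <1
  x=-3.655: |R|=0.83041 <1
  x=-2.903: |R|=0.62022 <1
  x=-1.828: |R|=0.21985 <1
  x=-4.725: |R|=1.06455 >1
  x=-4.637: |R|=1.04757 >1
So |R|<1 on (-4.4000, 0).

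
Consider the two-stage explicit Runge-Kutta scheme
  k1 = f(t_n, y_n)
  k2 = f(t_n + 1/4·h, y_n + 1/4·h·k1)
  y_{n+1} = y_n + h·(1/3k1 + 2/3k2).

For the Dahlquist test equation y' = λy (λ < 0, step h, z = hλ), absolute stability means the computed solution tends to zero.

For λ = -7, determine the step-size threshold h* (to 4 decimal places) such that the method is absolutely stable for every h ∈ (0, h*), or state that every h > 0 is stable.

With y'=λy (z=hλ):
  k1=λy_n ⇒ h·k1=z·y_n;  k2=λ(1+1/4z)y_n ⇒ h·k2=z(1+1/4z)y_n
  y_{n+1}/y_n = 1 + 1/3z + 2/3z(1+1/4z) = 1 + z + 1/6z²
  R(z) = 1 + z + 1/6z².

Boundary: |R(x)|=1, x<0.
x=-1.22: |R|=0.0281
R=1: x+1/6x²=0 ⇒ x=−6=-6.0000; min R=1−1/(4·1/6)=-0.5000>−1
Confirm numerically:
  x=-5.180: |R|=0.29207 <1
  x=-4.329: |R|=0.20563 <1
  x=-3.694: |R|=0.41973 <1
  x=-6.389: |R|=1.41422 >1
  x=-6.245: |R|=1.25500 >1
Stable set (-6.0000, 0).

(-6.0000,0); λ=-7 ⇒ h* = (6)/7 = 0.8571.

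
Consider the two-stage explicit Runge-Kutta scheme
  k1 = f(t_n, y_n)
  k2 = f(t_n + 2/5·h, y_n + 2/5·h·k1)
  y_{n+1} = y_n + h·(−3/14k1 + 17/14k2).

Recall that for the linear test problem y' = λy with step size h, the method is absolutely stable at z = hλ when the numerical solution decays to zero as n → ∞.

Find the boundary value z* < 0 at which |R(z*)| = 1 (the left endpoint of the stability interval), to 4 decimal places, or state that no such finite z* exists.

With y'=λy (z=hλ):
  k1=λy_n ⇒ h·k1=z·y_n;  k2=λ(1+2/5z)y_n ⇒ h·k2=z(1+2/5z)y_n
  y_{n+1}/y_n = 1 − 3/14z + 17/14z(1+2/5z) = 1 + z + 17/35z²
  so R(z) = 1 + z + 17/35z².

Boundary: |R(x)|=1, x<0.
x=-0.83: |R|=0.5046
R=1: x+17/35x²=0 ⇒ x=−35/17=-2.0588; min R=1−1/(4·17/35)=0.4853>−1
Confirm numerically:
  x=-1.968: |R|=0.91318 <1
  x=-1.861: |R|=0.82118 <1
  x=-1.348: |R|=0.53459 <1
  x=-2.271: |R|=1.23404 >1
  x=-2.092: |R|=1.03371 >1
Stable set (-2.0588, 0).

z* = -2.0588.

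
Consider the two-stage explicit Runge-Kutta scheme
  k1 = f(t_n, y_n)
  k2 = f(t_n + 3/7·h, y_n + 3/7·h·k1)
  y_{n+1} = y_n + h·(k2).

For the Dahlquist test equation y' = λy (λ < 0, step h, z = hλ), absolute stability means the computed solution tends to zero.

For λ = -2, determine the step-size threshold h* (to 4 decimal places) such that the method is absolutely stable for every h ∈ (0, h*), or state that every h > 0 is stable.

Test eqn y'=λy, z=hλ:
  k1=λy_n ⇒ h·k1=z·y_n;  k2=λ(1+3/7z)y_n ⇒ h·k2=z(1+3/7z)y_n
  y_{n+1}/y_n = 1 + z(1+3/7z) = 1 + z + 3/7z²
  ⇒ R(z) = 1 + z + 3/7z².

Need |R(x)|<1, x<0.
x=-1.53: |R|=0.4732
R=1: x+3/7x²=0 ⇒ x=−7/3=-2.3333; min R=1−1/(4·3/7)=0.4167>−1
Confirm numerically:
  x=-1.843: |R|=0.61271 <1
  x=-1.713: |R|=0.54459 <1
  x=-1.665: |R|=0.52310 <1
  x=-2.921: |R|=1.73567 >1
  x=-2.910: |R|=1.71919 >1
  x=-2.708: |R|=1.43483 >1
Stable set (-2.3333, 0).

(-2.3333,0); λ=-2 ⇒ h* = (7/3)/2 = 1.1667.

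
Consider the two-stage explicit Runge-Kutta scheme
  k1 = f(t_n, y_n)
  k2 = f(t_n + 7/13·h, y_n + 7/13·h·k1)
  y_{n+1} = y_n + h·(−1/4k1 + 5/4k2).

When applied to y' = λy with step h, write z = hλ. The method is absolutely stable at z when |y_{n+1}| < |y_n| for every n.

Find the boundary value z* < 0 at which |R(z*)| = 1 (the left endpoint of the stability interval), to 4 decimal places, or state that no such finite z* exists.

left endpoint -1.4857.

Set f=λy, z=hλ:
  k1=λy_n ⇒ h·k1=z·y_n;  k2=λ(1+7/13z)y_n ⇒ h·k2=z(1+7/13z)y_n
  y_{n+1}/y_n = 1 − 1/4z + 5/4z(1+7/13z) = 1 + z + 35/52z²
  Hence R(z) = 1 + z + 35/52z².

Boundary: |R(x)|=1, x<0.
x=-0.54: |R|=0.6563
R=1: x+35/52x²=0 ⇒ x=−52/35=-1.4857; min R=1−1/(4·35/52)=0.6286>−1
Confirm numerically:
  x=-1.397: |R|=0.91658 <1
  x=-1.295: |R|=0.83377 <1
  x=-0.983: |R|=0.66739 <1
  x=-0.878: |R|=0.64086 <1
  x=-1.932: |R|=1.58034 >1
  x=-1.765: |R|=1.33179 >1
  x=-1.648: |R|=1.18001 >1
Interval (-1.4857, 0).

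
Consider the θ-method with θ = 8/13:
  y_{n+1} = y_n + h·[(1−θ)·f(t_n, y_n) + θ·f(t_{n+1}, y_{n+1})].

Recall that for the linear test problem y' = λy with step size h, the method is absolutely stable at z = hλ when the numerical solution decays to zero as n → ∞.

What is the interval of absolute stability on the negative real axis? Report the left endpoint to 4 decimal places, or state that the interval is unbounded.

interval (−∞, 0).

With y'=λy (z=hλ):
  y_{n+1} = y_n + z·[5/13·y_n + 8/13·y_{n+1}] ⇒ (1 − 8/13z)y_{n+1} = (1 + 5/13z)y_n
  ⇒ R(z) = (1 + 5/13z)/(1 − 8/13z).

Need |R(x)|<1, x<0.
x=-0.99: |R|=0.3848
x=-2: |R|=0.1034
x=-10: |R|=0.3978
x=-100: |R|=0.5990
θ=8/13≥1/2 ⇒ |1+5/13x|<|1−8/13x| ∀x<0 ⇒ interval (−∞,0).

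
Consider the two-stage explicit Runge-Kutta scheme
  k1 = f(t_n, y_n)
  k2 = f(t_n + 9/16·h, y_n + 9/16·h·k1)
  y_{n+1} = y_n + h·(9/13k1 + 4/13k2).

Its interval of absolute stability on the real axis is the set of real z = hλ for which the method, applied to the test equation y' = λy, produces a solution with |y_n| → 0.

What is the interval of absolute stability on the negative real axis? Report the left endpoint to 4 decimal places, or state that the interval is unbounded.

(-5.7778, 0).

On y'=λy, z=hλ:
  k1=λy_n ⇒ h·k1=z·y_n;  k2=λ(1+9/16z)y_n ⇒ h·k2=z(1+9/16z)y_n
  y_{n+1}/y_n = 1 + 9/13z + 4/13z(1+9/16z) = 1 + z + 9/52z²
  Hence R(z) = 1 + z + 9/52z².

Solve |R(x)|<1 on ℝ⁻.
x=-1.07: |R|=0.1282
R=1: x+9/52x²=0 ⇒ x=−52/9=-5.7778; min R=1−1/(4·9/52)=-0.4444>−1
Confirm numerically:
  x=-4.994: |R|=0.32254 <1
  x=-4.528: |R|=0.02056 <1
  x=-4.018: |R|=0.22379 <1
  x=-3.174: |R|=0.43038 <1
  x=-6.236: |R|=1.49456 >1
  x=-6.046: |R|=1.28067 >1
  x=-5.892: |R|=1.11648 >1
Interval (-5.7778, 0).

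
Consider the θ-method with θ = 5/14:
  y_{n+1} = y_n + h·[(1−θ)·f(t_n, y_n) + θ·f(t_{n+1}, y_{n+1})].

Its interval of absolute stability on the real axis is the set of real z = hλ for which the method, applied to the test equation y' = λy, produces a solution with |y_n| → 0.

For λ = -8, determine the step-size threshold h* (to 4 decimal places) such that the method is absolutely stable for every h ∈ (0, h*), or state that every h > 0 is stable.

Set f=λy, z=hλ:
  y_{n+1} = y_n + z·[9/14·y_n + 5/14·y_{n+1}] ⇒ (1 − 5/14z)y_{n+1} = (1 + 9/14z)y_n
  Hence R(z) = (1 + 9/14z)/(1 − 5/14z).

Solve |R(x)|<1 on ℝ⁻.
x=-0.73: |R|=0.4210
R=−1: 1+9/14x = −1+5/14x ⇒ -2/7x=2 ⇒ x=2/(-2/7)=-7.0000
Confirm numerically:
  x=-6.461: |R|=0.95344 <1
  x=-5.713: |R|=0.87906 <1
  x=-3.451: |R|=0.54580 <1
  x=-7.467: |R|=1.03639 >1
  x=-7.417: |R|=1.03265 >1
  x=-7.033: |R|=1.00268 >1
Stable set (-7.0000, 0).

(-7.0000,0); λ=-8 ⇒ h* = (7)/8 = 0.8750.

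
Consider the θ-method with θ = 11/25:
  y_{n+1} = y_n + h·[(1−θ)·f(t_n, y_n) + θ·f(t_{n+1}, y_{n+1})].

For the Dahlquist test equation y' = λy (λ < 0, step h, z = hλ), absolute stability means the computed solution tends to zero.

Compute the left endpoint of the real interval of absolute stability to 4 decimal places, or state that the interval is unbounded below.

With y'=λy (z=hλ):
  y_{n+1} = y_n + z·[14/25·y_n + 11/25·y_{n+1}] ⇒ (1 − 11/25z)y_{n+1} = (1 + 14/25z)y_n
  so R(z) = (1 + 14/25z)/(1 − 11/25z).

Solve |R(x)|<1 on ℝ⁻.
x=-1.05: |R|=0.2818
R=−1: 1+14/25x = −1+11/25x ⇒ -3/25x=2 ⇒ x=2/(-3/25)=-16.6667
Confirm numerically:
  x=-15.564: |R|=0.98314 <1
  x=-15.132: |R|=0.97595 <1
  x=-7.382: |R|=0.73773 <1
  x=-17.184: |R|=1.00725 >1
  x=-16.933: |R|=1.00378 >1
  x=-16.842: |R|=1.00250 >1
Stable set (-16.6667, 0).

left endpoint -16.6667.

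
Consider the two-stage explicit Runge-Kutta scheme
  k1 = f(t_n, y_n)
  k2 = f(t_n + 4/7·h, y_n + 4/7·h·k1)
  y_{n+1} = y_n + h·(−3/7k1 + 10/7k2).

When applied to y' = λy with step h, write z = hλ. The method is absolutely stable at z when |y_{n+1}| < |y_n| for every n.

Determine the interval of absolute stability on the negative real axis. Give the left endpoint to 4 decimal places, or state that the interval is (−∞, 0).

(-1.2250, 0).

Test eqn y'=λy, z=hλ:
  k1=λy_n ⇒ h·k1=z·y_n;  k2=λ(1+4/7z)y_n ⇒ h·k2=z(1+4/7z)y_n
  y_{n+1}/y_n = 1 − 3/7z + 10/7z(1+4/7z) = 1 + z + 40/49z²
  R(z) = 1 + z + 40/49z².

Boundary: |R(x)|=1, x<0.
x=-1.49: |R|=1.3223
R=1: x+40/49x²=0 ⇒ x=−49/40=-1.2250; min R=1−1/(4·40/49)=0.6937>−1
Confirm numerically:
  x=-0.870: |R|=0.74788 <1
  x=-0.767: |R|=0.71324 <1
  x=-0.562: |R|=0.69583 <1
  x=-1.660: |R|=1.58947 >1
  x=-1.517: |R|=1.36160 >1
  x=-1.389: |R|=1.18596 >1
Interval (-1.2250, 0).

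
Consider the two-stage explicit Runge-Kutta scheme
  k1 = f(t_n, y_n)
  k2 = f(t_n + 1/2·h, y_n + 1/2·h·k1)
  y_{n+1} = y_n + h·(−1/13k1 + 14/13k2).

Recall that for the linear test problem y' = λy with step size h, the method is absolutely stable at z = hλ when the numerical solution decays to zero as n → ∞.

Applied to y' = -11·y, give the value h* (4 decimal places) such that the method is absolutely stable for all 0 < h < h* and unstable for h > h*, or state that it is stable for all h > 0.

With y'=λy (z=hλ):
  k1=λy_n ⇒ h·k1=z·y_n;  k2=λ(1+1/2z)y_n ⇒ h·k2=z(1+1/2z)y_n
  y_{n+1}/y_n = 1 − 1/13z + 14/13z(1+1/2z) = 1 + z + 7/13z²
  ⇒ R(z) = 1 + z + 7/13z².

Boundary: |R(x)|=1, x<0.
x=-1.39: |R|=0.6504
R=1: x+7/13x²=0 ⇒ x=−13/7=-1.8571; min R=1−1/(4·7/13)=0.5357>−1
Confirm numerically:
  x=-1.451: |R|=0.68268 <1
  x=-1.198: |R|=0.57480 <1
  x=-0.903: |R|=0.53607 <1
  x=-2.456: |R|=1.79197 >1
  x=-2.068: |R|=1.23480 >1
Interval (-1.8571, 0).

(-1.8571,0); λ=-11 ⇒ h* = (13/7)/11 = 0.1688.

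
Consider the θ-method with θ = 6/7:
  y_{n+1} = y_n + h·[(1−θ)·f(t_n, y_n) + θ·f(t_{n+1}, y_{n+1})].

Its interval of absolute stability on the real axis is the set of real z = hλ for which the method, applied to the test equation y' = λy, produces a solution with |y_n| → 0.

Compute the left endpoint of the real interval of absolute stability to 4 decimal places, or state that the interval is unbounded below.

Set f=λy, z=hλ:
  y_{n+1} = y_n + z·[1/7·y_n + 6/7·y_{n+1}] ⇒ (1 − 6/7z)y_{n+1} = (1 + 1/7z)y_n
  ⇒ R(z) = (1 + 1/7z)/(1 − 6/7z).

Solve |R(x)|<1 on ℝ⁻.
x=-1.71: |R|=0.3065
x=-2: |R|=0.2632
x=-10: |R|=0.0448
x=-100: |R|=0.1532
θ=6/7≥1/2 ⇒ |1+1/7x|<|1−6/7x| ∀x<0 ⇒ unbounded interval.

(−∞, 0) — no finite endpoint.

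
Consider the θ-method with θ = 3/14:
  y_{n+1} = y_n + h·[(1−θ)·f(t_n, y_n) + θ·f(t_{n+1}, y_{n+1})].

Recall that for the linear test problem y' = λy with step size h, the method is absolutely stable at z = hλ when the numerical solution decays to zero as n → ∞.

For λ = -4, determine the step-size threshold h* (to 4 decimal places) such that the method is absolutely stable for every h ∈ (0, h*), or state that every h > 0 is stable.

Set f=λy, z=hλ:
  y_{n+1} = y_n + z·[11/14·y_n + 3/14·y_{n+1}] ⇒ (1 − 3/14z)y_{n+1} = (1 + 11/14z)y_n
  Hence R(z) = (1 + 11/14z)/(1 − 3/14z).

Find x<0 with |R(x)|<1.
x=-1: |R|=0.1765
R=−1: 1+11/14x = −1+3/14x ⇒ -4/7x=2 ⇒ x=2/(-4/7)=-3.5000
Confirm numerically:
  x=-3.300: |R|=0.93305 <1
  x=-2.946: |R|=0.80594 <1
  x=-2.847: |R|=0.76824 <1
  x=-1.898: |R|=0.34924 <1
  x=-4.035: |R|=1.16395 >1
  x=-3.733: |R|=1.07397 >1
  x=-3.701: |R|=1.06406 >1
Stable set (-3.5000, 0).

(-3.5000,0); λ=-4 ⇒ h* = (7/2)/4 = 0.8750.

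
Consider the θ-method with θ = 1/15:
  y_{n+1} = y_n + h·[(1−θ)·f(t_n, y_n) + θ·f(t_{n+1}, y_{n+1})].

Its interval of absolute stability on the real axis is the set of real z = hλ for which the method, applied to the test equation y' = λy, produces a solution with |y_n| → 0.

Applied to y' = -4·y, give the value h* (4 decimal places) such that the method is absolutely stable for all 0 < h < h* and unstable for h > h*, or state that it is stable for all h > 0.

(-2.3077,0); λ=-4 ⇒ h* = (30/13)/4 = 0.5769.

Set f=λy, z=hλ:
  y_{n+1} = y_n + z·[14/15·y_n + 1/15·y_{n+1}] ⇒ (1 − 1/15z)y_{n+1} = (1 + 14/15z)y_n
  ⇒ R(z) = (1 + 14/15z)/(1 − 1/15z).

Solve |R(x)|<1 on ℝ⁻.
x=-1.43: |R|=0.3055
R=−1: 1+14/15x = −1+1/15x ⇒ -13/15x=2 ⇒ x=2/(-13/15)=-2.3077
Confirm numerically:
  x=-2.160: |R|=0.88811 <1
  x=-1.417: |R|=0.29469 <1
  x=-1.381: |R|=0.26457 <1
  x=-2.870: |R|=1.40907 >1
  x=-2.617: |R|=1.22825 >1
  x=-2.337: |R|=1.02198 >1
Stable set (-2.3077, 0).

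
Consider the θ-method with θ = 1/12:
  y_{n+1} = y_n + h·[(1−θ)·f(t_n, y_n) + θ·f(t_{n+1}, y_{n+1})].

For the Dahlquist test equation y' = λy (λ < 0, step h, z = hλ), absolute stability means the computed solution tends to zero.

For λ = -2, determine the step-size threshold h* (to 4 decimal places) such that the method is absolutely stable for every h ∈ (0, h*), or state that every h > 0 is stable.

Set f=λy, z=hλ:
  y_{n+1} = y_n + z·[11/12·y_n + 1/12·y_{n+1}] ⇒ (1 − 1/12z)y_{n+1} = (1 + 11/12z)y_n
  Hence R(z) = (1 + 11/12z)/(1 − 1/12z).

Find x<0 with |R(x)|<1.
x=-1.19: |R|=0.0826
R=−1: 1+11/12x = −1+1/12x ⇒ -5/6x=2 ⇒ x=2/(-5/6)=-2.4000
Confirm numerically:
  x=-2.291: |R|=0.92373 <1
  x=-1.890: |R|=0.63283 <1
  x=-1.713: |R|=0.49902 <1
  x=-1.656: |R|=0.45518 <1
  x=-2.968: |R|=1.37948 >1
  x=-2.764: |R|=1.24655 >1
  x=-2.594: |R|=1.13293 >1
Stable set (-2.4000, 0).

(-2.4000,0); λ=-2 ⇒ h* = (12/5)/2 = 1.2000.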